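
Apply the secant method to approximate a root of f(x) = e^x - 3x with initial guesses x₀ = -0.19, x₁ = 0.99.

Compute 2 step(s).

f(x) = e^x - 3x
x₀ = -0.19, x₁ = 0.99

Secant formula: x_{n+1} = x_n - f(x_n)(x_n - x_{n-1})/(f(x_n) - f(x_{n-1}))

Iteration 1:
  f(-0.190000) = 1.396959
  f(0.990000) = -0.278766
  x_2 = 0.990000 - (-0.278766)×(0.990000 - (-0.190000))/(-0.278766 - 1.396959)
       = 0.793701
Iteration 2:
  f(0.990000) = -0.278766
  f(0.793701) = -0.169537
  x_3 = 0.793701 - (-0.169537)×(0.793701 - 0.990000)/(-0.169537 - (-0.278766))
       = 0.489021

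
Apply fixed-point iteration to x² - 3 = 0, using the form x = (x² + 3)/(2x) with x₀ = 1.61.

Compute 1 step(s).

Equation: x² - 3 = 0
Fixed-point form: x = (x² + 3)/(2x)
x₀ = 1.61

x_1 = g(1.610000) = 1.736677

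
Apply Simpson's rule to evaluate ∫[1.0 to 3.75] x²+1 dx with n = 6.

f(x) = x²+1
a = 1.0, b = 3.75, n = 6
h = (b - a)/n = 0.458333

Simpson's rule: (h/3)[f(x₀) + 4f(x₁) + 2f(x₂) + ... + f(xₙ)]

x_0 = 1.0000, f(x_0) = 2.000000, coefficient = 1
x_1 = 1.4583, f(x_1) = 3.126736, coefficient = 4
x_2 = 1.9167, f(x_2) = 4.673611, coefficient = 2
x_3 = 2.3750, f(x_3) = 6.640625, coefficient = 4
x_4 = 2.8333, f(x_4) = 9.027778, coefficient = 2
x_5 = 3.2917, f(x_5) = 11.835069, coefficient = 4
x_6 = 3.7500, f(x_6) = 15.062500, coefficient = 1

I ≈ (0.458333/3) × 130.875000 = 19.994792
Exact value: 19.994792
Error: 0.000000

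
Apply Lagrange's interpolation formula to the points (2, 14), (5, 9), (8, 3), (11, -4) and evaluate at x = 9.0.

Lagrange interpolation formula:
P(x) = Σ yᵢ × Lᵢ(x)
where Lᵢ(x) = Π_{j≠i} (x - xⱼ)/(xᵢ - xⱼ)

L_0(9.0) = (9.0 - 5)/(2 - 5) × (9.0 - 8)/(2 - 8) × (9.0 - 11)/(2 - 11) = 0.049383
L_1(9.0) = (9.0 - 2)/(5 - 2) × (9.0 - 8)/(5 - 8) × (9.0 - 11)/(5 - 11) = -0.259259
L_2(9.0) = (9.0 - 2)/(8 - 2) × (9.0 - 5)/(8 - 5) × (9.0 - 11)/(8 - 11) = 1.037037
L_3(9.0) = (9.0 - 2)/(11 - 2) × (9.0 - 5)/(11 - 5) × (9.0 - 8)/(11 - 8) = 0.172840

P(9.0) = 14×L_0(9.0) + 9×L_1(9.0) + 3×L_2(9.0) + (-4)×L_3(9.0)
P(9.0) = 0.777778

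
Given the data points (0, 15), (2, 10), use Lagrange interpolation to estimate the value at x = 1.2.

Lagrange interpolation formula:
P(x) = Σ yᵢ × Lᵢ(x)
where Lᵢ(x) = Π_{j≠i} (x - xⱼ)/(xᵢ - xⱼ)

L_0(1.2) = (1.2 - 2)/(0 - 2) = 0.400000
L_1(1.2) = (1.2 - 0)/(2 - 0) = 0.600000

P(1.2) = 15×L_0(1.2) + 10×L_1(1.2)
P(1.2) = 12.000000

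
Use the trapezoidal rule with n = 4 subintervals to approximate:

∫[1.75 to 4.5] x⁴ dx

f(x) = x⁴
a = 1.75, b = 4.5, n = 4
h = (b - a)/n = 0.687500

Trapezoidal rule: (h/2)[f(x₀) + 2f(x₁) + 2f(x₂) + ... + f(xₙ)]

x_0 = 1.7500, f(x_0) = 9.378906, coefficient = 1
x_1 = 2.4375, f(x_1) = 35.300308, coefficient = 2
x_2 = 3.1250, f(x_2) = 95.367432, coefficient = 2
x_3 = 3.8125, f(x_3) = 211.270767, coefficient = 2
x_4 = 4.5000, f(x_4) = 410.062500, coefficient = 1

I ≈ (0.687500/2) × 1103.318420 = 379.265707
Exact value: 365.773633
Error: 13.492074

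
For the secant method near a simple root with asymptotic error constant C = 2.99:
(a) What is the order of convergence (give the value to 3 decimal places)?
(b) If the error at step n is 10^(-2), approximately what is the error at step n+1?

(a) Secant method has superlinear convergence with order φ = (1+√5)/2 ≈ 1.618.
    This means |e_{n+1}| ≈ C|e_n|^1.618.

(b) With |e_n| = 10^(-2) and C = 2.99:
    |e_{n+1}| ≈ 2.99 × (10^(-2))^1.618 = 2.99 × 10^(-3.24)

(a) ≈ 1.618 (golden ratio); (b) |e_{n+1}| ≈ 1.736e-03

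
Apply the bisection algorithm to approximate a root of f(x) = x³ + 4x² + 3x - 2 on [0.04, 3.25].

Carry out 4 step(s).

f(x) = x³ + 4x² + 3x - 2
Initial interval: [0.04, 3.25]

Iteration 1:
  c_1 = (0.040000 + 3.250000)/2 = 1.645000
  f(c_1) = f(1.645000) = 18.210511
  f(a) × f(c) < 0, new interval: [0.040000, 1.645000]
Iteration 2:
  c_2 = (0.040000 + 1.645000)/2 = 0.842500
  f(c_2) = f(0.842500) = 3.964737
  f(a) × f(c) < 0, new interval: [0.040000, 0.842500]
Iteration 3:
  c_3 = (0.040000 + 0.842500)/2 = 0.441250
  f(c_3) = f(0.441250) = 0.188468
  f(a) × f(c) < 0, new interval: [0.040000, 0.441250]
Iteration 4:
  c_4 = (0.040000 + 0.441250)/2 = 0.240625
  f(c_4) = f(0.240625) = -1.032591
  f(a) × f(c) ≥ 0, new interval: [0.240625, 0.441250]

After 4 iteration(s), the approximation is c_4 = 0.240625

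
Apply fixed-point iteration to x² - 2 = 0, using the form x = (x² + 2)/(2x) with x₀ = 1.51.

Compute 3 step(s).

Equation: x² - 2 = 0
Fixed-point form: x = (x² + 2)/(2x)
x₀ = 1.51

x_1 = g(1.510000) = 1.417252
x_2 = g(1.417252) = 1.414217
x_3 = g(1.414217) = 1.414214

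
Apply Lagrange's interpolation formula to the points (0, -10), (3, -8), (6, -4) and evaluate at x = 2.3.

Lagrange interpolation formula:
P(x) = Σ yᵢ × Lᵢ(x)
where Lᵢ(x) = Π_{j≠i} (x - xⱼ)/(xᵢ - xⱼ)

L_0(2.3) = (2.3 - 3)/(0 - 3) × (2.3 - 6)/(0 - 6) = 0.143889
L_1(2.3) = (2.3 - 0)/(3 - 0) × (2.3 - 6)/(3 - 6) = 0.945556
L_2(2.3) = (2.3 - 0)/(6 - 0) × (2.3 - 3)/(6 - 3) = -0.089444

P(2.3) = (-10)×L_0(2.3) + (-8)×L_1(2.3) + (-4)×L_2(2.3)
P(2.3) = -8.645556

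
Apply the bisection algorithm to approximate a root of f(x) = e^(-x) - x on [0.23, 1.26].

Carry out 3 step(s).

f(x) = e^(-x) - x
Initial interval: [0.23, 1.26]

Iteration 1:
  c_1 = (0.230000 + 1.260000)/2 = 0.745000
  f(c_1) = f(0.745000) = -0.270266
  f(a) × f(c) < 0, new interval: [0.230000, 0.745000]
Iteration 2:
  c_2 = (0.230000 + 0.745000)/2 = 0.487500
  f(c_2) = f(0.487500) = 0.126660
  f(a) × f(c) ≥ 0, new interval: [0.487500, 0.745000]
Iteration 3:
  c_3 = (0.487500 + 0.745000)/2 = 0.616250
  f(c_3) = f(0.616250) = -0.076284
  f(a) × f(c) < 0, new interval: [0.487500, 0.616250]

After 3 iteration(s), the approximation is c_3 = 0.616250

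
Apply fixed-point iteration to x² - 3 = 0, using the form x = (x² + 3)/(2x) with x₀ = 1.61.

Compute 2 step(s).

Equation: x² - 3 = 0
Fixed-point form: x = (x² + 3)/(2x)
x₀ = 1.61

x_1 = g(1.610000) = 1.736677
x_2 = g(1.736677) = 1.732057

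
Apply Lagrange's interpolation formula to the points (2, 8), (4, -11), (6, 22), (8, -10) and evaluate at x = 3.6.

Lagrange interpolation formula:
P(x) = Σ yᵢ × Lᵢ(x)
where Lᵢ(x) = Π_{j≠i} (x - xⱼ)/(xᵢ - xⱼ)

L_0(3.6) = (3.6 - 4)/(2 - 4) × (3.6 - 6)/(2 - 6) × (3.6 - 8)/(2 - 8) = 0.088000
L_1(3.6) = (3.6 - 2)/(4 - 2) × (3.6 - 6)/(4 - 6) × (3.6 - 8)/(4 - 8) = 1.056000
L_2(3.6) = (3.6 - 2)/(6 - 2) × (3.6 - 4)/(6 - 4) × (3.6 - 8)/(6 - 8) = -0.176000
L_3(3.6) = (3.6 - 2)/(8 - 2) × (3.6 - 4)/(8 - 4) × (3.6 - 6)/(8 - 6) = 0.032000

P(3.6) = 8×L_0(3.6) + (-11)×L_1(3.6) + 22×L_2(3.6) + (-10)×L_3(3.6)
P(3.6) = -15.104000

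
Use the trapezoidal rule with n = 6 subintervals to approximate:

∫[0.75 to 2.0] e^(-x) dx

f(x) = e^(-x)
a = 0.75, b = 2.0, n = 6
h = (b - a)/n = 0.208333

Trapezoidal rule: (h/2)[f(x₀) + 2f(x₁) + 2f(x₂) + ... + f(xₙ)]

x_0 = 0.7500, f(x_0) = 0.472367, coefficient = 1
x_1 = 0.9583, f(x_1) = 0.383532, coefficient = 2
x_2 = 1.1667, f(x_2) = 0.311403, coefficient = 2
x_3 = 1.3750, f(x_3) = 0.252840, coefficient = 2
x_4 = 1.5833, f(x_4) = 0.205290, coefficient = 2
x_5 = 1.7917, f(x_5) = 0.166682, coefficient = 2
x_6 = 2.0000, f(x_6) = 0.135335, coefficient = 1

I ≈ (0.208333/2) × 3.247194 = 0.338249
Exact value: 0.337031
Error: 0.001218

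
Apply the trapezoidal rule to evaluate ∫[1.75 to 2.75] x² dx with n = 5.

f(x) = x²
a = 1.75, b = 2.75, n = 5
h = (b - a)/n = 0.200000

Trapezoidal rule: (h/2)[f(x₀) + 2f(x₁) + 2f(x₂) + ... + f(xₙ)]

x_0 = 1.7500, f(x_0) = 3.062500, coefficient = 1
x_1 = 1.9500, f(x_1) = 3.802500, coefficient = 2
x_2 = 2.1500, f(x_2) = 4.622500, coefficient = 2
x_3 = 2.3500, f(x_3) = 5.522500, coefficient = 2
x_4 = 2.5500, f(x_4) = 6.502500, coefficient = 2
x_5 = 2.7500, f(x_5) = 7.562500, coefficient = 1

I ≈ (0.200000/2) × 51.525000 = 5.152500
Exact value: 5.145833
Error: 0.006667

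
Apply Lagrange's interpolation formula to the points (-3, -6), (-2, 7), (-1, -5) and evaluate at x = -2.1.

Lagrange interpolation formula:
P(x) = Σ yᵢ × Lᵢ(x)
where Lᵢ(x) = Π_{j≠i} (x - xⱼ)/(xᵢ - xⱼ)

L_0(-2.1) = (-2.1 - (-2))/(-3 - (-2)) × (-2.1 - (-1))/(-3 - (-1)) = 0.055000
L_1(-2.1) = (-2.1 - (-3))/(-2 - (-3)) × (-2.1 - (-1))/(-2 - (-1)) = 0.990000
L_2(-2.1) = (-2.1 - (-3))/(-1 - (-3)) × (-2.1 - (-2))/(-1 - (-2)) = -0.045000

P(-2.1) = (-6)×L_0(-2.1) + 7×L_1(-2.1) + (-5)×L_2(-2.1)
P(-2.1) = 6.825000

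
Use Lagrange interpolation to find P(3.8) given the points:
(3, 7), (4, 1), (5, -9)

Lagrange interpolation formula:
P(x) = Σ yᵢ × Lᵢ(x)
where Lᵢ(x) = Π_{j≠i} (x - xⱼ)/(xᵢ - xⱼ)

L_0(3.8) = (3.8 - 4)/(3 - 4) × (3.8 - 5)/(3 - 5) = 0.120000
L_1(3.8) = (3.8 - 3)/(4 - 3) × (3.8 - 5)/(4 - 5) = 0.960000
L_2(3.8) = (3.8 - 3)/(5 - 3) × (3.8 - 4)/(5 - 4) = -0.080000

P(3.8) = 7×L_0(3.8) + 1×L_1(3.8) + (-9)×L_2(3.8)
P(3.8) = 2.520000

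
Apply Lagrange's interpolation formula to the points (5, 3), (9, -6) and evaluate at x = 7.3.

Lagrange interpolation formula:
P(x) = Σ yᵢ × Lᵢ(x)
where Lᵢ(x) = Π_{j≠i} (x - xⱼ)/(xᵢ - xⱼ)

L_0(7.3) = (7.3 - 9)/(5 - 9) = 0.425000
L_1(7.3) = (7.3 - 5)/(9 - 5) = 0.575000

P(7.3) = 3×L_0(7.3) + (-6)×L_1(7.3)
P(7.3) = -2.175000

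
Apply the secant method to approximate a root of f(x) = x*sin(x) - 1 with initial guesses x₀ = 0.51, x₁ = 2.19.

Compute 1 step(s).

f(x) = x*sin(x) - 1
x₀ = 0.51, x₁ = 2.19

Secant formula: x_{n+1} = x_n - f(x_n)(x_n - x_{n-1})/(f(x_n) - f(x_{n-1}))

Iteration 1:
  f(0.510000) = -0.751030
  f(2.190000) = 0.783407
  x_2 = 2.190000 - 0.783407×(2.190000 - 0.510000)/(0.783407 - (-0.751030))
       = 1.332276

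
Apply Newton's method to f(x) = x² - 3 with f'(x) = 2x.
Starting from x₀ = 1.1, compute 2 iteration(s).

f(x) = x² - 3
f'(x) = 2x
x₀ = 1.1

Newton-Raphson formula: x_{n+1} = x_n - f(x_n)/f'(x_n)

Iteration 1:
  f(1.100000) = -1.790000
  f'(1.100000) = 2.200000
  x_1 = 1.100000 - (-1.790000)/2.200000 = 1.913636
Iteration 2:
  f(1.913636) = 0.662004
  f'(1.913636) = 3.827273
  x_2 = 1.913636 - 0.662004/3.827273 = 1.740666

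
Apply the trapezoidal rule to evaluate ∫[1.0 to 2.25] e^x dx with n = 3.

f(x) = e^x
a = 1.0, b = 2.25, n = 3
h = (b - a)/n = 0.416667

Trapezoidal rule: (h/2)[f(x₀) + 2f(x₁) + 2f(x₂) + ... + f(xₙ)]

x_0 = 1.0000, f(x_0) = 2.718282, coefficient = 1
x_1 = 1.4167, f(x_1) = 4.123353, coefficient = 2
x_2 = 1.8333, f(x_2) = 6.254701, coefficient = 2
x_3 = 2.2500, f(x_3) = 9.487736, coefficient = 1

I ≈ (0.416667/2) × 32.962126 = 6.867109
Exact value: 6.769454
Error: 0.097655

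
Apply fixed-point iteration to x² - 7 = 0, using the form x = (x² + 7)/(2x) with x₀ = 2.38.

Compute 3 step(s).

Equation: x² - 7 = 0
Fixed-point form: x = (x² + 7)/(2x)
x₀ = 2.38

x_1 = g(2.380000) = 2.660588
x_2 = g(2.660588) = 2.645793
x_3 = g(2.645793) = 2.645751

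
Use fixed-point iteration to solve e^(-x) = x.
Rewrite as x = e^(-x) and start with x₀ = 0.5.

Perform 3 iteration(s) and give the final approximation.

Equation: e^(-x) = x
Fixed-point form: x = e^(-x)
x₀ = 0.5

x_1 = g(0.500000) = 0.606531
x_2 = g(0.606531) = 0.545239
x_3 = g(0.545239) = 0.579703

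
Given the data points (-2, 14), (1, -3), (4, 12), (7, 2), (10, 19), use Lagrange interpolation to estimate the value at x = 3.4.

Lagrange interpolation formula:
P(x) = Σ yᵢ × Lᵢ(x)
where Lᵢ(x) = Π_{j≠i} (x - xⱼ)/(xᵢ - xⱼ)

L_0(3.4) = (3.4 - 1)/(-2 - 1) × (3.4 - 4)/(-2 - 4) × (3.4 - 7)/(-2 - 7) × (3.4 - 10)/(-2 - 10) = -0.017600
L_1(3.4) = (3.4 - (-2))/(1 - (-2)) × (3.4 - 4)/(1 - 4) × (3.4 - 7)/(1 - 7) × (3.4 - 10)/(1 - 10) = 0.158400
L_2(3.4) = (3.4 - (-2))/(4 - (-2)) × (3.4 - 1)/(4 - 1) × (3.4 - 7)/(4 - 7) × (3.4 - 10)/(4 - 10) = 0.950400
L_3(3.4) = (3.4 - (-2))/(7 - (-2)) × (3.4 - 1)/(7 - 1) × (3.4 - 4)/(7 - 4) × (3.4 - 10)/(7 - 10) = -0.105600
L_4(3.4) = (3.4 - (-2))/(10 - (-2)) × (3.4 - 1)/(10 - 1) × (3.4 - 4)/(10 - 4) × (3.4 - 7)/(10 - 7) = 0.014400

P(3.4) = 14×L_0(3.4) + (-3)×L_1(3.4) + 12×L_2(3.4) + 2×L_3(3.4) + 19×L_4(3.4)
P(3.4) = 10.745600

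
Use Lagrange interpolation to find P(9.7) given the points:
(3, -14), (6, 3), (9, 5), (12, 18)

Lagrange interpolation formula:
P(x) = Σ yᵢ × Lᵢ(x)
where Lᵢ(x) = Π_{j≠i} (x - xⱼ)/(xᵢ - xⱼ)

L_0(9.7) = (9.7 - 6)/(3 - 6) × (9.7 - 9)/(3 - 9) × (9.7 - 12)/(3 - 12) = 0.036772
L_1(9.7) = (9.7 - 3)/(6 - 3) × (9.7 - 9)/(6 - 9) × (9.7 - 12)/(6 - 12) = -0.199759
L_2(9.7) = (9.7 - 3)/(9 - 3) × (9.7 - 6)/(9 - 6) × (9.7 - 12)/(9 - 12) = 1.055870
L_3(9.7) = (9.7 - 3)/(12 - 3) × (9.7 - 6)/(12 - 6) × (9.7 - 9)/(12 - 9) = 0.107117

P(9.7) = (-14)×L_0(9.7) + 3×L_1(9.7) + 5×L_2(9.7) + 18×L_3(9.7)
P(9.7) = 6.093383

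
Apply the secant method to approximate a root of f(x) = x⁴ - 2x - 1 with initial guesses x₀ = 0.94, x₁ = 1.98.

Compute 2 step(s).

f(x) = x⁴ - 2x - 1
x₀ = 0.94, x₁ = 1.98

Secant formula: x_{n+1} = x_n - f(x_n)(x_n - x_{n-1})/(f(x_n) - f(x_{n-1}))

Iteration 1:
  f(0.940000) = -2.099251
  f(1.980000) = 10.409536
  x_2 = 1.980000 - 10.409536×(1.980000 - 0.940000)/(10.409536 - (-2.099251))
       = 1.114535
Iteration 2:
  f(1.980000) = 10.409536
  f(1.114535) = -1.686038
  x_3 = 1.114535 - (-1.686038)×(1.114535 - 1.980000)/(-1.686038 - 10.409536)
       = 1.235175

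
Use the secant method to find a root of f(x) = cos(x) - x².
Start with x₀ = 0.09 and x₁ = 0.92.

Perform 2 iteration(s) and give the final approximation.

f(x) = cos(x) - x²
x₀ = 0.09, x₁ = 0.92

Secant formula: x_{n+1} = x_n - f(x_n)(x_n - x_{n-1})/(f(x_n) - f(x_{n-1}))

Iteration 1:
  f(0.090000) = 0.987853
  f(0.920000) = -0.240580
  x_2 = 0.920000 - (-0.240580)×(0.920000 - 0.090000)/(-0.240580 - 0.987853)
       = 0.757450
Iteration 2:
  f(0.920000) = -0.240580
  f(0.757450) = 0.152859
  x_3 = 0.757450 - 0.152859×(0.757450 - 0.920000)/(0.152859 - (-0.240580))
       = 0.820604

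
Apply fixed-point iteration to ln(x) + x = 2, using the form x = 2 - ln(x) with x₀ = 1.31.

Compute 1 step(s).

Equation: ln(x) + x = 2
Fixed-point form: x = 2 - ln(x)
x₀ = 1.31

x_1 = g(1.310000) = 1.729973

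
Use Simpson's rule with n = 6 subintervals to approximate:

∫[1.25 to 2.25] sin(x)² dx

f(x) = sin(x)²
a = 1.25, b = 2.25, n = 6
h = (b - a)/n = 0.166667

Simpson's rule: (h/3)[f(x₀) + 4f(x₁) + 2f(x₂) + ... + f(xₙ)]

x_0 = 1.2500, f(x_0) = 0.900572, coefficient = 1
x_1 = 1.4167, f(x_1) = 0.976432, coefficient = 4
x_2 = 1.5833, f(x_2) = 0.999843, coefficient = 2
x_3 = 1.7500, f(x_3) = 0.968228, coefficient = 4
x_4 = 1.9167, f(x_4) = 0.885068, coefficient = 2
x_5 = 2.0833, f(x_5) = 0.759518, coefficient = 4
x_6 = 2.2500, f(x_6) = 0.605398, coefficient = 1

I ≈ (0.166667/3) × 16.092503 = 0.894028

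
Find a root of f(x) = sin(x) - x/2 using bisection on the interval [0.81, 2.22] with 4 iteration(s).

f(x) = sin(x) - x/2
Initial interval: [0.81, 2.22]

Iteration 1:
  c_1 = (0.810000 + 2.220000)/2 = 1.515000
  f(c_1) = f(1.515000) = 0.240944
  f(a) × f(c) ≥ 0, new interval: [1.515000, 2.220000]
Iteration 2:
  c_2 = (1.515000 + 2.220000)/2 = 1.867500
  f(c_2) = f(1.867500) = 0.022555
  f(a) × f(c) ≥ 0, new interval: [1.867500, 2.220000]
Iteration 3:
  c_3 = (1.867500 + 2.220000)/2 = 2.043750
  f(c_3) = f(2.043750) = -0.131648
  f(a) × f(c) < 0, new interval: [1.867500, 2.043750]
Iteration 4:
  c_4 = (1.867500 + 2.043750)/2 = 1.955625
  f(c_4) = f(1.955625) = -0.050950
  f(a) × f(c) < 0, new interval: [1.867500, 1.955625]

After 4 iteration(s), the approximation is c_4 = 1.955625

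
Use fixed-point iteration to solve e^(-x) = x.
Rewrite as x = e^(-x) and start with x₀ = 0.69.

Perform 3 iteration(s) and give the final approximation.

Equation: e^(-x) = x
Fixed-point form: x = e^(-x)
x₀ = 0.69

x_1 = g(0.690000) = 0.501576
x_2 = g(0.501576) = 0.605575
x_3 = g(0.605575) = 0.545760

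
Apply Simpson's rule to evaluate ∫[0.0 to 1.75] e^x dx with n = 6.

f(x) = e^x
a = 0.0, b = 1.75, n = 6
h = (b - a)/n = 0.291667

Simpson's rule: (h/3)[f(x₀) + 4f(x₁) + 2f(x₂) + ... + f(xₙ)]

x_0 = 0.0000, f(x_0) = 1.000000, coefficient = 1
x_1 = 0.2917, f(x_1) = 1.338657, coefficient = 4
x_2 = 0.5833, f(x_2) = 1.792002, coefficient = 2
x_3 = 0.8750, f(x_3) = 2.398875, coefficient = 4
x_4 = 1.1667, f(x_4) = 3.211271, coefficient = 2
x_5 = 1.4583, f(x_5) = 4.298789, coefficient = 4
x_6 = 1.7500, f(x_6) = 5.754603, coefficient = 1

I ≈ (0.291667/3) × 48.906431 = 4.754792
Exact value: 4.754603
Error: 0.000189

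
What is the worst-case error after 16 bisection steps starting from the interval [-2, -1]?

Bisection error bound: |error| ≤ (b-a)/2^n
|error| ≤ (-1 - (-2))/2^16 = 1/2^16
|error| ≤ 0.0000152588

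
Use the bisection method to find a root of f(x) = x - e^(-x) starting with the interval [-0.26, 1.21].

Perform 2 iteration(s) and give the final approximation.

f(x) = x - e^(-x)
Initial interval: [-0.26, 1.21]

Iteration 1:
  c_1 = (-0.260000 + 1.210000)/2 = 0.475000
  f(c_1) = f(0.475000) = -0.146885
  f(a) × f(c) ≥ 0, new interval: [0.475000, 1.210000]
Iteration 2:
  c_2 = (0.475000 + 1.210000)/2 = 0.842500
  f(c_2) = f(0.842500) = 0.411867
  f(a) × f(c) < 0, new interval: [0.475000, 0.842500]

After 2 iteration(s), the approximation is c_2 = 0.842500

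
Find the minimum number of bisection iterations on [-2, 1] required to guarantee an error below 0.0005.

We need (b-a)/2^n ≤ 0.0005
(1 - (-2))/2^n ≤ 0.0005
3/2^n ≤ 0.0005
2^n ≥ 6000
n ≥ log₂(6000) = 12.55
n ≥ 13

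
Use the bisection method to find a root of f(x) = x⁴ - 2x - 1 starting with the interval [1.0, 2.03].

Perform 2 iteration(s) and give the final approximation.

f(x) = x⁴ - 2x - 1
Initial interval: [1.0, 2.03]

Iteration 1:
  c_1 = (1.000000 + 2.030000)/2 = 1.515000
  f(c_1) = f(1.515000) = 1.238058
  f(a) × f(c) < 0, new interval: [1.000000, 1.515000]
Iteration 2:
  c_2 = (1.000000 + 1.515000)/2 = 1.257500
  f(c_2) = f(1.257500) = -1.014471
  f(a) × f(c) ≥ 0, new interval: [1.257500, 1.515000]

After 2 iteration(s), the approximation is c_2 = 1.257500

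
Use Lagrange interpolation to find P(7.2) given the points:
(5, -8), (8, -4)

Lagrange interpolation formula:
P(x) = Σ yᵢ × Lᵢ(x)
where Lᵢ(x) = Π_{j≠i} (x - xⱼ)/(xᵢ - xⱼ)

L_0(7.2) = (7.2 - 8)/(5 - 8) = 0.266667
L_1(7.2) = (7.2 - 5)/(8 - 5) = 0.733333

P(7.2) = (-8)×L_0(7.2) + (-4)×L_1(7.2)
P(7.2) = -5.066667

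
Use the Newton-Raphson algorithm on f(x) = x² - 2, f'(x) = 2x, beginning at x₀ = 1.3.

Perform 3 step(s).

f(x) = x² - 2
f'(x) = 2x
x₀ = 1.3

Newton-Raphson formula: x_{n+1} = x_n - f(x_n)/f'(x_n)

Iteration 1:
  f(1.300000) = -0.310000
  f'(1.300000) = 2.600000
  x_1 = 1.300000 - (-0.310000)/2.600000 = 1.419231
Iteration 2:
  f(1.419231) = 0.014216
  f'(1.419231) = 2.838462
  x_2 = 1.419231 - 0.014216/2.838462 = 1.414222
Iteration 3:
  f(1.414222) = 0.000025
  f'(1.414222) = 2.828445
  x_3 = 1.414222 - 0.000025/2.828445 = 1.414214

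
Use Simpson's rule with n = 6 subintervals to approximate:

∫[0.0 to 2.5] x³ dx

f(x) = x³
a = 0.0, b = 2.5, n = 6
h = (b - a)/n = 0.416667

Simpson's rule: (h/3)[f(x₀) + 4f(x₁) + 2f(x₂) + ... + f(xₙ)]

x_0 = 0.0000, f(x_0) = 0.000000, coefficient = 1
x_1 = 0.4167, f(x_1) = 0.072338, coefficient = 4
x_2 = 0.8333, f(x_2) = 0.578704, coefficient = 2
x_3 = 1.2500, f(x_3) = 1.953125, coefficient = 4
x_4 = 1.6667, f(x_4) = 4.629630, coefficient = 2
x_5 = 2.0833, f(x_5) = 9.042245, coefficient = 4
x_6 = 2.5000, f(x_6) = 15.625000, coefficient = 1

I ≈ (0.416667/3) × 70.312500 = 9.765625
Exact value: 9.765625
Error: 0.000000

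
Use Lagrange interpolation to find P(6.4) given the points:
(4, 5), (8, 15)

Lagrange interpolation formula:
P(x) = Σ yᵢ × Lᵢ(x)
where Lᵢ(x) = Π_{j≠i} (x - xⱼ)/(xᵢ - xⱼ)

L_0(6.4) = (6.4 - 8)/(4 - 8) = 0.400000
L_1(6.4) = (6.4 - 4)/(8 - 4) = 0.600000

P(6.4) = 5×L_0(6.4) + 15×L_1(6.4)
P(6.4) = 11.000000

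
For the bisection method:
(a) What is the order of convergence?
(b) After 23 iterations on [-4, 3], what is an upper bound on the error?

(a) Bisection has linear (order 1) convergence; the error is halved each step.

(b) Error bound = (b-a)/2^n = (3 - (-4))/2^{23}
    = 7/2^{23}

(a) 1 (linear); (b) error ≤ 8.34e-07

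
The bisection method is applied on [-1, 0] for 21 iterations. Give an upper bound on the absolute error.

Bisection error bound: |error| ≤ (b-a)/2^n
|error| ≤ (0 - (-1))/2^21 = 1/2^21
|error| ≤ 0.0000004768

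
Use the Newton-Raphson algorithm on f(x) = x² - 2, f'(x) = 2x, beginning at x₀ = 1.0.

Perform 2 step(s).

f(x) = x² - 2
f'(x) = 2x
x₀ = 1.0

Newton-Raphson formula: x_{n+1} = x_n - f(x_n)/f'(x_n)

Iteration 1:
  f(1.000000) = -1.000000
  f'(1.000000) = 2.000000
  x_1 = 1.000000 - (-1.000000)/2.000000 = 1.500000
Iteration 2:
  f(1.500000) = 0.250000
  f'(1.500000) = 3.000000
  x_2 = 1.500000 - 0.250000/3.000000 = 1.416667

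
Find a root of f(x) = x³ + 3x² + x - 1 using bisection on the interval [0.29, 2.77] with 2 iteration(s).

f(x) = x³ + 3x² + x - 1
Initial interval: [0.29, 2.77]

Iteration 1:
  c_1 = (0.290000 + 2.770000)/2 = 1.530000
  f(c_1) = f(1.530000) = 11.134277
  f(a) × f(c) < 0, new interval: [0.290000, 1.530000]
Iteration 2:
  c_2 = (0.290000 + 1.530000)/2 = 0.910000
  f(c_2) = f(0.910000) = 3.147871
  f(a) × f(c) < 0, new interval: [0.290000, 0.910000]

After 2 iteration(s), the approximation is c_2 = 0.910000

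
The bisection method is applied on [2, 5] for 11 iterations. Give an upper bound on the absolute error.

Bisection error bound: |error| ≤ (b-a)/2^n
|error| ≤ (5 - 2)/2^11 = 3/2^11
|error| ≤ 0.0014648438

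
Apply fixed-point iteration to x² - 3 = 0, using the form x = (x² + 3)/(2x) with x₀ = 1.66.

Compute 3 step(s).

Equation: x² - 3 = 0
Fixed-point form: x = (x² + 3)/(2x)
x₀ = 1.66

x_1 = g(1.660000) = 1.733614
x_2 = g(1.733614) = 1.732052
x_3 = g(1.732052) = 1.732051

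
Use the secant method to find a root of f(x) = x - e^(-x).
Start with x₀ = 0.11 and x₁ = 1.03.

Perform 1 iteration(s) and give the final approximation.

f(x) = x - e^(-x)
x₀ = 0.11, x₁ = 1.03

Secant formula: x_{n+1} = x_n - f(x_n)(x_n - x_{n-1})/(f(x_n) - f(x_{n-1}))

Iteration 1:
  f(0.110000) = -0.785834
  f(1.030000) = 0.672993
  x_2 = 1.030000 - 0.672993×(1.030000 - 0.110000)/(0.672993 - (-0.785834))
       = 0.605581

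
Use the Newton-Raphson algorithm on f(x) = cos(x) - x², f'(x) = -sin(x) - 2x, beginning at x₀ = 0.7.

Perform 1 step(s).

f(x) = cos(x) - x²
f'(x) = -sin(x) - 2x
x₀ = 0.7

Newton-Raphson formula: x_{n+1} = x_n - f(x_n)/f'(x_n)

Iteration 1:
  f(0.700000) = 0.274842
  f'(0.700000) = -2.044218
  x_1 = 0.700000 - 0.274842/(-2.044218) = 0.834449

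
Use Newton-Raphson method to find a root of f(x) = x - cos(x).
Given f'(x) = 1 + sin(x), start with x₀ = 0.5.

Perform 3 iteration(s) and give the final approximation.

f(x) = x - cos(x)
f'(x) = 1 + sin(x)
x₀ = 0.5

Newton-Raphson formula: x_{n+1} = x_n - f(x_n)/f'(x_n)

Iteration 1:
  f(0.500000) = -0.377583
  f'(0.500000) = 1.479426
  x_1 = 0.500000 - (-0.377583)/1.479426 = 0.755222
Iteration 2:
  f(0.755222) = 0.027103
  f'(0.755222) = 1.685451
  x_2 = 0.755222 - 0.027103/1.685451 = 0.739142
Iteration 3:
  f(0.739142) = 0.000095
  f'(0.739142) = 1.673654
  x_3 = 0.739142 - 0.000095/1.673654 = 0.739085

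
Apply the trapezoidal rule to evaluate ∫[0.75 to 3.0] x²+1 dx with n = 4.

f(x) = x²+1
a = 0.75, b = 3.0, n = 4
h = (b - a)/n = 0.562500

Trapezoidal rule: (h/2)[f(x₀) + 2f(x₁) + 2f(x₂) + ... + f(xₙ)]

x_0 = 0.7500, f(x_0) = 1.562500, coefficient = 1
x_1 = 1.3125, f(x_1) = 2.722656, coefficient = 2
x_2 = 1.8750, f(x_2) = 4.515625, coefficient = 2
x_3 = 2.4375, f(x_3) = 6.941406, coefficient = 2
x_4 = 3.0000, f(x_4) = 10.000000, coefficient = 1

I ≈ (0.562500/2) × 39.921875 = 11.228027
Exact value: 11.109375
Error: 0.118652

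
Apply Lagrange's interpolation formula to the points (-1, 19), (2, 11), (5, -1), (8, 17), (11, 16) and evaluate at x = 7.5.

Lagrange interpolation formula:
P(x) = Σ yᵢ × Lᵢ(x)
where Lᵢ(x) = Π_{j≠i} (x - xⱼ)/(xᵢ - xⱼ)

L_0(7.5) = (7.5 - 2)/(-1 - 2) × (7.5 - 5)/(-1 - 5) × (7.5 - 8)/(-1 - 8) × (7.5 - 11)/(-1 - 11) = 0.012378
L_1(7.5) = (7.5 - (-1))/(2 - (-1)) × (7.5 - 5)/(2 - 5) × (7.5 - 8)/(2 - 8) × (7.5 - 11)/(2 - 11) = -0.076517
L_2(7.5) = (7.5 - (-1))/(5 - (-1)) × (7.5 - 2)/(5 - 2) × (7.5 - 8)/(5 - 8) × (7.5 - 11)/(5 - 11) = 0.252508
L_3(7.5) = (7.5 - (-1))/(8 - (-1)) × (7.5 - 2)/(8 - 2) × (7.5 - 5)/(8 - 5) × (7.5 - 11)/(8 - 11) = 0.841692
L_4(7.5) = (7.5 - (-1))/(11 - (-1)) × (7.5 - 2)/(11 - 2) × (7.5 - 5)/(11 - 5) × (7.5 - 8)/(11 - 8) = -0.030060

P(7.5) = 19×L_0(7.5) + 11×L_1(7.5) + (-1)×L_2(7.5) + 17×L_3(7.5) + 16×L_4(7.5)
P(7.5) = 12.968782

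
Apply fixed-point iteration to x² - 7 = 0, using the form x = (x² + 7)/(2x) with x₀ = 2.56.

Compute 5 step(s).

Equation: x² - 7 = 0
Fixed-point form: x = (x² + 7)/(2x)
x₀ = 2.56

x_1 = g(2.560000) = 2.647187
x_2 = g(2.647187) = 2.645752
x_3 = g(2.645752) = 2.645751
x_4 = g(2.645751) = 2.645751
x_5 = g(2.645751) = 2.645751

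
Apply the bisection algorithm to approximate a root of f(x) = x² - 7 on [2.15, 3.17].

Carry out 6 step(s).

f(x) = x² - 7
Initial interval: [2.15, 3.17]

Iteration 1:
  c_1 = (2.150000 + 3.170000)/2 = 2.660000
  f(c_1) = f(2.660000) = 0.075600
  f(a) × f(c) < 0, new interval: [2.150000, 2.660000]
Iteration 2:
  c_2 = (2.150000 + 2.660000)/2 = 2.405000
  f(c_2) = f(2.405000) = -1.215975
  f(a) × f(c) ≥ 0, new interval: [2.405000, 2.660000]
Iteration 3:
  c_3 = (2.405000 + 2.660000)/2 = 2.532500
  f(c_3) = f(2.532500) = -0.586444
  f(a) × f(c) ≥ 0, new interval: [2.532500, 2.660000]
Iteration 4:
  c_4 = (2.532500 + 2.660000)/2 = 2.596250
  f(c_4) = f(2.596250) = -0.259486
  f(a) × f(c) ≥ 0, new interval: [2.596250, 2.660000]
Iteration 5:
  c_5 = (2.596250 + 2.660000)/2 = 2.628125
  f(c_5) = f(2.628125) = -0.092959
  f(a) × f(c) ≥ 0, new interval: [2.628125, 2.660000]
Iteration 6:
  c_6 = (2.628125 + 2.660000)/2 = 2.644063
  f(c_6) = f(2.644063) = -0.008933
  f(a) × f(c) ≥ 0, new interval: [2.644063, 2.660000]

After 6 iteration(s), the approximation is c_6 = 2.644063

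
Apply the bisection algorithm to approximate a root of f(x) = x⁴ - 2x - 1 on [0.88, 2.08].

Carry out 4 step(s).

f(x) = x⁴ - 2x - 1
Initial interval: [0.88, 2.08]

Iteration 1:
  c_1 = (0.880000 + 2.080000)/2 = 1.480000
  f(c_1) = f(1.480000) = 0.837852
  f(a) × f(c) < 0, new interval: [0.880000, 1.480000]
Iteration 2:
  c_2 = (0.880000 + 1.480000)/2 = 1.180000
  f(c_2) = f(1.180000) = -1.421222
  f(a) × f(c) ≥ 0, new interval: [1.180000, 1.480000]
Iteration 3:
  c_3 = (1.180000 + 1.480000)/2 = 1.330000
  f(c_3) = f(1.330000) = -0.530993
  f(a) × f(c) ≥ 0, new interval: [1.330000, 1.480000]
Iteration 4:
  c_4 = (1.330000 + 1.480000)/2 = 1.405000
  f(c_4) = f(1.405000) = 0.086775
  f(a) × f(c) < 0, new interval: [1.330000, 1.405000]

After 4 iteration(s), the approximation is c_4 = 1.405000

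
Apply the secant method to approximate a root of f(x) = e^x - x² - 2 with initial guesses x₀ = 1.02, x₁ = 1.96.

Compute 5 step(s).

f(x) = e^x - x² - 2
x₀ = 1.02, x₁ = 1.96

Secant formula: x_{n+1} = x_n - f(x_n)(x_n - x_{n-1})/(f(x_n) - f(x_{n-1}))

Iteration 1:
  f(1.020000) = -0.267205
  f(1.960000) = 1.257727
  x_2 = 1.960000 - 1.257727×(1.960000 - 1.020000)/(1.257727 - (-0.267205))
       = 1.184711
Iteration 2:
  f(1.960000) = 1.257727
  f(1.184711) = -0.133799
  x_3 = 1.184711 - (-0.133799)×(1.184711 - 1.960000)/(-0.133799 - 1.257727)
       = 1.259257
Iteration 3:
  f(1.184711) = -0.133799
  f(1.259257) = -0.062925
  x_4 = 1.259257 - (-0.062925)×(1.259257 - 1.184711)/(-0.062925 - (-0.133799))
       = 1.325443
Iteration 4:
  f(1.259257) = -0.062925
  f(1.325443) = 0.007053
  x_5 = 1.325443 - 0.007053×(1.325443 - 1.259257)/(0.007053 - (-0.062925))
       = 1.318772
Iteration 5:
  f(1.325443) = 0.007053
  f(1.318772) = -0.000332
  x_6 = 1.318772 - (-0.000332)×(1.318772 - 1.325443)/(-0.000332 - 0.007053)
       = 1.319072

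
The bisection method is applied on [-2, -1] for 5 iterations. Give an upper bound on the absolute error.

Bisection error bound: |error| ≤ (b-a)/2^n
|error| ≤ (-1 - (-2))/2^5 = 1/2^5
|error| ≤ 0.0312500000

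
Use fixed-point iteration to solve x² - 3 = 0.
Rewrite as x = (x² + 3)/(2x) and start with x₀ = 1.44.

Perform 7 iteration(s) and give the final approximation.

Equation: x² - 3 = 0
Fixed-point form: x = (x² + 3)/(2x)
x₀ = 1.44

x_1 = g(1.440000) = 1.761667
x_2 = g(1.761667) = 1.732300
x_3 = g(1.732300) = 1.732051
x_4 = g(1.732051) = 1.732051
x_5 = g(1.732051) = 1.732051
x_6 = g(1.732051) = 1.732051
x_7 = g(1.732051) = 1.732051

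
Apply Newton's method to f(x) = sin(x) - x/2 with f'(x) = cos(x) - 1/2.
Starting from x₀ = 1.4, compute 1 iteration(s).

f(x) = sin(x) - x/2
f'(x) = cos(x) - 1/2
x₀ = 1.4

Newton-Raphson formula: x_{n+1} = x_n - f(x_n)/f'(x_n)

Iteration 1:
  f(1.400000) = 0.285450
  f'(1.400000) = -0.330033
  x_1 = 1.400000 - 0.285450/(-0.330033) = 2.264913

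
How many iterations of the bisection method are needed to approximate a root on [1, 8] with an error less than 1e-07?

We need (b-a)/2^n ≤ 1e-07
(8 - 1)/2^n ≤ 1e-07
7/2^n ≤ 1e-07
2^n ≥ 70000000
n ≥ log₂(70000000) = 26.06
n ≥ 27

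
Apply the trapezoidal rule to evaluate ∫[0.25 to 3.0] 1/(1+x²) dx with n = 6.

f(x) = 1/(1+x²)
a = 0.25, b = 3.0, n = 6
h = (b - a)/n = 0.458333

Trapezoidal rule: (h/2)[f(x₀) + 2f(x₁) + 2f(x₂) + ... + f(xₙ)]

x_0 = 0.2500, f(x_0) = 0.941176, coefficient = 1
x_1 = 0.7083, f(x_1) = 0.665896, coefficient = 2
x_2 = 1.1667, f(x_2) = 0.423529, coefficient = 2
x_3 = 1.6250, f(x_3) = 0.274678, coefficient = 2
x_4 = 2.0833, f(x_4) = 0.187256, coefficient = 2
x_5 = 2.5417, f(x_5) = 0.134047, coefficient = 2
x_6 = 3.0000, f(x_6) = 0.100000, coefficient = 1

I ≈ (0.458333/2) × 4.411990 = 1.011081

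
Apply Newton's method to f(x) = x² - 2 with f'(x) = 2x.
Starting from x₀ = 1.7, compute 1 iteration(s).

f(x) = x² - 2
f'(x) = 2x
x₀ = 1.7

Newton-Raphson formula: x_{n+1} = x_n - f(x_n)/f'(x_n)

Iteration 1:
  f(1.700000) = 0.890000
  f'(1.700000) = 3.400000
  x_1 = 1.700000 - 0.890000/3.400000 = 1.438235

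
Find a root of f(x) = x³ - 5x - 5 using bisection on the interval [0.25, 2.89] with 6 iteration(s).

f(x) = x³ - 5x - 5
Initial interval: [0.25, 2.89]

Iteration 1:
  c_1 = (0.250000 + 2.890000)/2 = 1.570000
  f(c_1) = f(1.570000) = -8.980107
  f(a) × f(c) ≥ 0, new interval: [1.570000, 2.890000]
Iteration 2:
  c_2 = (1.570000 + 2.890000)/2 = 2.230000
  f(c_2) = f(2.230000) = -5.060433
  f(a) × f(c) ≥ 0, new interval: [2.230000, 2.890000]
Iteration 3:
  c_3 = (2.230000 + 2.890000)/2 = 2.560000
  f(c_3) = f(2.560000) = -1.022784
  f(a) × f(c) ≥ 0, new interval: [2.560000, 2.890000]
Iteration 4:
  c_4 = (2.560000 + 2.890000)/2 = 2.725000
  f(c_4) = f(2.725000) = 1.609828
  f(a) × f(c) < 0, new interval: [2.560000, 2.725000]
Iteration 5:
  c_5 = (2.560000 + 2.725000)/2 = 2.642500
  f(c_5) = f(2.642500) = 0.239566
  f(a) × f(c) < 0, new interval: [2.560000, 2.642500]
Iteration 6:
  c_6 = (2.560000 + 2.642500)/2 = 2.601250
  f(c_6) = f(2.601250) = -0.404888
  f(a) × f(c) ≥ 0, new interval: [2.601250, 2.642500]

After 6 iteration(s), the approximation is c_6 = 2.601250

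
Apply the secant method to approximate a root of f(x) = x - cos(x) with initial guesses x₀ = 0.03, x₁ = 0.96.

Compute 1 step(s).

f(x) = x - cos(x)
x₀ = 0.03, x₁ = 0.96

Secant formula: x_{n+1} = x_n - f(x_n)(x_n - x_{n-1})/(f(x_n) - f(x_{n-1}))

Iteration 1:
  f(0.030000) = -0.969550
  f(0.960000) = 0.386480
  x_2 = 0.960000 - 0.386480×(0.960000 - 0.030000)/(0.386480 - (-0.969550))
       = 0.694942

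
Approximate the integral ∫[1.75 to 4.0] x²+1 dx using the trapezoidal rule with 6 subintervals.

f(x) = x²+1
a = 1.75, b = 4.0, n = 6
h = (b - a)/n = 0.375000

Trapezoidal rule: (h/2)[f(x₀) + 2f(x₁) + 2f(x₂) + ... + f(xₙ)]

x_0 = 1.7500, f(x_0) = 4.062500, coefficient = 1
x_1 = 2.1250, f(x_1) = 5.515625, coefficient = 2
x_2 = 2.5000, f(x_2) = 7.250000, coefficient = 2
x_3 = 2.8750, f(x_3) = 9.265625, coefficient = 2
x_4 = 3.2500, f(x_4) = 11.562500, coefficient = 2
x_5 = 3.6250, f(x_5) = 14.140625, coefficient = 2
x_6 = 4.0000, f(x_6) = 17.000000, coefficient = 1

I ≈ (0.375000/2) × 116.531250 = 21.849609
Exact value: 21.796875
Error: 0.052734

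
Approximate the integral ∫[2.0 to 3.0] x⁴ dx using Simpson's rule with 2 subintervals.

f(x) = x⁴
a = 2.0, b = 3.0, n = 2
h = (b - a)/n = 0.500000

Simpson's rule: (h/3)[f(x₀) + 4f(x₁) + 2f(x₂) + ... + f(xₙ)]

x_0 = 2.0000, f(x_0) = 16.000000, coefficient = 1
x_1 = 2.5000, f(x_1) = 39.062500, coefficient = 4
x_2 = 3.0000, f(x_2) = 81.000000, coefficient = 1

I ≈ (0.500000/3) × 253.250000 = 42.208333
Exact value: 42.200000
Error: 0.008333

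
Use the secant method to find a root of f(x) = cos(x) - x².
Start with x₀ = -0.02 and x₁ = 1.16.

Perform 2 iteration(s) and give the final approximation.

f(x) = cos(x) - x²
x₀ = -0.02, x₁ = 1.16

Secant formula: x_{n+1} = x_n - f(x_n)(x_n - x_{n-1})/(f(x_n) - f(x_{n-1}))

Iteration 1:
  f(-0.020000) = 0.999400
  f(1.160000) = -0.946260
  x_2 = 1.160000 - (-0.946260)×(1.160000 - (-0.020000))/(-0.946260 - 0.999400)
       = 0.586114
Iteration 2:
  f(1.160000) = -0.946260
  f(0.586114) = 0.489567
  x_3 = 0.586114 - 0.489567×(0.586114 - 1.160000)/(0.489567 - (-0.946260))
       = 0.781789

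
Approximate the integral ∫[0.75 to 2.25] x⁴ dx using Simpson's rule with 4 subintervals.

f(x) = x⁴
a = 0.75, b = 2.25, n = 4
h = (b - a)/n = 0.375000

Simpson's rule: (h/3)[f(x₀) + 4f(x₁) + 2f(x₂) + ... + f(xₙ)]

x_0 = 0.7500, f(x_0) = 0.316406, coefficient = 1
x_1 = 1.1250, f(x_1) = 1.601807, coefficient = 4
x_2 = 1.5000, f(x_2) = 5.062500, coefficient = 2
x_3 = 1.8750, f(x_3) = 12.359619, coefficient = 4
x_4 = 2.2500, f(x_4) = 25.628906, coefficient = 1

I ≈ (0.375000/3) × 91.916016 = 11.489502
Exact value: 11.485547
Error: 0.003955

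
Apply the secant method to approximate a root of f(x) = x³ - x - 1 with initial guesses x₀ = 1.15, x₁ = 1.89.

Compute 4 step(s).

f(x) = x³ - x - 1
x₀ = 1.15, x₁ = 1.89

Secant formula: x_{n+1} = x_n - f(x_n)(x_n - x_{n-1})/(f(x_n) - f(x_{n-1}))

Iteration 1:
  f(1.150000) = -0.629125
  f(1.890000) = 3.861269
  x_2 = 1.890000 - 3.861269×(1.890000 - 1.150000)/(3.861269 - (-0.629125))
       = 1.253677
Iteration 2:
  f(1.890000) = 3.861269
  f(1.253677) = -0.283264
  x_3 = 1.253677 - (-0.283264)×(1.253677 - 1.890000)/(-0.283264 - 3.861269)
       = 1.297168
Iteration 3:
  f(1.253677) = -0.283264
  f(1.297168) = -0.114496
  x_4 = 1.297168 - (-0.114496)×(1.297168 - 1.253677)/(-0.114496 - (-0.283264))
       = 1.326673
Iteration 4:
  f(1.297168) = -0.114496
  f(1.326673) = 0.008351
  x_5 = 1.326673 - 0.008351×(1.326673 - 1.297168)/(0.008351 - (-0.114496))
       = 1.324667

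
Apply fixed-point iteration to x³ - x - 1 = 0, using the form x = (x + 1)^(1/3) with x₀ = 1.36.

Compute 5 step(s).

Equation: x³ - x - 1 = 0
Fixed-point form: x = (x + 1)^(1/3)
x₀ = 1.36

x_1 = g(1.360000) = 1.331386
x_2 = g(1.331386) = 1.325983
x_3 = g(1.325983) = 1.324958
x_4 = g(1.324958) = 1.324764
x_5 = g(1.324764) = 1.324727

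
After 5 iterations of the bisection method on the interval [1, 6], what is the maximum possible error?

Bisection error bound: |error| ≤ (b-a)/2^n
|error| ≤ (6 - 1)/2^5 = 5/2^5
|error| ≤ 0.1562500000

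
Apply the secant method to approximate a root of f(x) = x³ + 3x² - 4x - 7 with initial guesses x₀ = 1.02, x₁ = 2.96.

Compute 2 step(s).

f(x) = x³ + 3x² - 4x - 7
x₀ = 1.02, x₁ = 2.96

Secant formula: x_{n+1} = x_n - f(x_n)(x_n - x_{n-1})/(f(x_n) - f(x_{n-1}))

Iteration 1:
  f(1.020000) = -6.897592
  f(2.960000) = 33.379136
  x_2 = 2.960000 - 33.379136×(2.960000 - 1.020000)/(33.379136 - (-6.897592))
       = 1.352235
Iteration 2:
  f(2.960000) = 33.379136
  f(1.352235) = -4.450709
  x_3 = 1.352235 - (-4.450709)×(1.352235 - 2.960000)/(-4.450709 - 33.379136)
       = 1.541390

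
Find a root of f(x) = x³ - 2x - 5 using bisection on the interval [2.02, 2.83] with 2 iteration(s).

f(x) = x³ - 2x - 5
Initial interval: [2.02, 2.83]

Iteration 1:
  c_1 = (2.020000 + 2.830000)/2 = 2.425000
  f(c_1) = f(2.425000) = 4.410516
  f(a) × f(c) < 0, new interval: [2.020000, 2.425000]
Iteration 2:
  c_2 = (2.020000 + 2.425000)/2 = 2.222500
  f(c_2) = f(2.222500) = 1.533053
  f(a) × f(c) < 0, new interval: [2.020000, 2.222500]

After 2 iteration(s), the approximation is c_2 = 2.222500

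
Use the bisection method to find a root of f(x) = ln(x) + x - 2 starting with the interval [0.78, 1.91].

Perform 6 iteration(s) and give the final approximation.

f(x) = ln(x) + x - 2
Initial interval: [0.78, 1.91]

Iteration 1:
  c_1 = (0.780000 + 1.910000)/2 = 1.345000
  f(c_1) = f(1.345000) = -0.358606
  f(a) × f(c) ≥ 0, new interval: [1.345000, 1.910000]
Iteration 2:
  c_2 = (1.345000 + 1.910000)/2 = 1.627500
  f(c_2) = f(1.627500) = 0.114545
  f(a) × f(c) < 0, new interval: [1.345000, 1.627500]
Iteration 3:
  c_3 = (1.345000 + 1.627500)/2 = 1.486250
  f(c_3) = f(1.486250) = -0.117494
  f(a) × f(c) ≥ 0, new interval: [1.486250, 1.627500]
Iteration 4:
  c_4 = (1.486250 + 1.627500)/2 = 1.556875
  f(c_4) = f(1.556875) = -0.000444
  f(a) × f(c) ≥ 0, new interval: [1.556875, 1.627500]
Iteration 5:
  c_5 = (1.556875 + 1.627500)/2 = 1.592188
  f(c_5) = f(1.592188) = 0.057296
  f(a) × f(c) < 0, new interval: [1.556875, 1.592188]
Iteration 6:
  c_6 = (1.556875 + 1.592188)/2 = 1.574531
  f(c_6) = f(1.574531) = 0.028489
  f(a) × f(c) < 0, new interval: [1.556875, 1.574531]

After 6 iteration(s), the approximation is c_6 = 1.574531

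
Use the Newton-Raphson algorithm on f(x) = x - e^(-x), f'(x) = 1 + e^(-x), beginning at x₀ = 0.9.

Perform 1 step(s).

f(x) = x - e^(-x)
f'(x) = 1 + e^(-x)
x₀ = 0.9

Newton-Raphson formula: x_{n+1} = x_n - f(x_n)/f'(x_n)

Iteration 1:
  f(0.900000) = 0.493430
  f'(0.900000) = 1.406570
  x_1 = 0.900000 - 0.493430/1.406570 = 0.549196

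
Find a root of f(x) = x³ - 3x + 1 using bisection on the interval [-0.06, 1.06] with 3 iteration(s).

f(x) = x³ - 3x + 1
Initial interval: [-0.06, 1.06]

Iteration 1:
  c_1 = (-0.060000 + 1.060000)/2 = 0.500000
  f(c_1) = f(0.500000) = -0.375000
  f(a) × f(c) < 0, new interval: [-0.060000, 0.500000]
Iteration 2:
  c_2 = (-0.060000 + 0.500000)/2 = 0.220000
  f(c_2) = f(0.220000) = 0.350648
  f(a) × f(c) ≥ 0, new interval: [0.220000, 0.500000]
Iteration 3:
  c_3 = (0.220000 + 0.500000)/2 = 0.360000
  f(c_3) = f(0.360000) = -0.033344
  f(a) × f(c) < 0, new interval: [0.220000, 0.360000]

After 3 iteration(s), the approximation is c_3 = 0.360000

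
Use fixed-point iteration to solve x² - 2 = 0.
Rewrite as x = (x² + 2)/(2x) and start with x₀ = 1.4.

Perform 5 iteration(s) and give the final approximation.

Equation: x² - 2 = 0
Fixed-point form: x = (x² + 2)/(2x)
x₀ = 1.4

x_1 = g(1.400000) = 1.414286
x_2 = g(1.414286) = 1.414214
x_3 = g(1.414214) = 1.414214
x_4 = g(1.414214) = 1.414214
x_5 = g(1.414214) = 1.414214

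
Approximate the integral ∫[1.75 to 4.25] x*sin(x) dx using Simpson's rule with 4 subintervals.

f(x) = x*sin(x)
a = 1.75, b = 4.25, n = 4
h = (b - a)/n = 0.625000

Simpson's rule: (h/3)[f(x₀) + 4f(x₁) + 2f(x₂) + ... + f(xₙ)]

x_0 = 1.7500, f(x_0) = 1.721975, coefficient = 1
x_1 = 2.3750, f(x_1) = 1.647502, coefficient = 4
x_2 = 3.0000, f(x_2) = 0.423360, coefficient = 2
x_3 = 3.6250, f(x_3) = -1.684896, coefficient = 4
x_4 = 4.2500, f(x_4) = -3.803705, coefficient = 1

I ≈ (0.625000/3) × -1.384584 = -0.288455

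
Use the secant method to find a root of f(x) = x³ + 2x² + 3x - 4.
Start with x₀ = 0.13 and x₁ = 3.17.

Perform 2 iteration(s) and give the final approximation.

f(x) = x³ + 2x² + 3x - 4
x₀ = 0.13, x₁ = 3.17

Secant formula: x_{n+1} = x_n - f(x_n)(x_n - x_{n-1})/(f(x_n) - f(x_{n-1}))

Iteration 1:
  f(0.130000) = -3.574003
  f(3.170000) = 57.462813
  x_2 = 3.170000 - 57.462813×(3.170000 - 0.130000)/(57.462813 - (-3.574003))
       = 0.308007
Iteration 2:
  f(3.170000) = 57.462813
  f(0.308007) = -2.857023
  x_3 = 0.308007 - (-2.857023)×(0.308007 - 3.170000)/(-2.857023 - 57.462813)
       = 0.443564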